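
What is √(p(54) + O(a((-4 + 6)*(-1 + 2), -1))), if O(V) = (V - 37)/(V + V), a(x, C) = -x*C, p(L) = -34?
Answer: 3*I*√19/2 ≈ 6.5383*I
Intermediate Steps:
a(x, C) = -C*x
O(V) = (-37 + V)/(2*V) (O(V) = (-37 + V)/((2*V)) = (-37 + V)*(1/(2*V)) = (-37 + V)/(2*V))
√(p(54) + O(a((-4 + 6)*(-1 + 2), -1))) = √(-34 + (-37 - 1*(-1)*(-4 + 6)*(-1 + 2))/(2*((-1*(-1)*(-4 + 6)*(-1 + 2))))) = √(-34 + (-37 - 1*(-1)*2*1)/(2*((-1*(-1)*2*1)))) = √(-34 + (-37 - 1*(-1)*2)/(2*((-1*(-1)*2)))) = √(-34 + (½)*(-37 + 2)/2) = √(-34 + (½)*(½)*(-35)) = √(-34 - 35/4) = √(-171/4) = 3*I*√19/2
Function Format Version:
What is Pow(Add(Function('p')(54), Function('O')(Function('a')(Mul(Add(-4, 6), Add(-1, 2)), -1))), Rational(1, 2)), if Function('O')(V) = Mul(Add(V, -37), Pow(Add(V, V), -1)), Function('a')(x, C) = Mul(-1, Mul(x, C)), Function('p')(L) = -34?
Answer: Mul(Rational(3, 2), I, Pow(19, Rational(1, 2))) ≈ Mul(6.5383, I)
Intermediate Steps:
Function('a')(x, C) = Mul(-1, C, x) (Function('a')(x, C) = Mul(-1, Mul(C, x)) = Mul(-1, C, x))
Function('O')(V) = Mul(Rational(1, 2), Pow(V, -1), Add(-37, V)) (Function('O')(V) = Mul(Add(-37, V), Pow(Mul(2, V), -1)) = Mul(Add(-37, V), Mul(Rational(1, 2), Pow(V, -1))) = Mul(Rational(1, 2), Pow(V, -1), Add(-37, V)))
Pow(Add(Function('p')(54), Function('O')(Function('a')(Mul(Add(-4, 6), Add(-1, 2)), -1))), Rational(1, 2)) = Pow(Add(-34, Mul(Rational(1, 2), Pow(Mul(-1, -1, Mul(Add(-4, 6), Add(-1, 2))), -1), Add(-37, Mul(-1, -1, Mul(Add(-4, 6), Add(-1, 2)))))), Rational(1, 2)) = Pow(Add(-34, Mul(Rational(1, 2), Pow(Mul(-1, -1, Mul(2, 1)), -1), Add(-37, Mul(-1, -1, Mul(2, 1))))), Rational(1, 2)) = Pow(Add(-34, Mul(Rational(1, 2), Pow(Mul(-1, -1, 2), -1), Add(-37, Mul(-1, -1, 2)))), Rational(1, 2)) = Pow(Add(-34, Mul(Rational(1, 2), Pow(2, -1), Add(-37, 2))), Rational(1, 2)) = Pow(Add(-34, Mul(Rational(1, 2), Rational(1, 2), -35)), Rational(1, 2)) = Pow(Add(-34, Rational(-35, 4)), Rational(1, 2)) = Pow(Rational(-171, 4), Rational(1, 2)) = Mul(Rational(3, 2), I, Pow(19, Rational(1, 2)))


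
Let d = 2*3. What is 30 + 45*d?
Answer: 300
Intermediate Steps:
d = 6
30 + 45*d = 30 + 45*6 = 30 + 270 = 300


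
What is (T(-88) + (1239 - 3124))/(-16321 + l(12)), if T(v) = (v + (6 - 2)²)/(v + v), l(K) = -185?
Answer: 5923/51876 ≈ 0.11418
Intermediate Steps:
T(v) = (16 + v)/(2*v) (T(v) = (v + 4²)/((2*v)) = (v + 16)*(1/(2*v)) = (16 + v)*(1/(2*v)) = (16 + v)/(2*v))
(T(-88) + (1239 - 3124))/(-16321 + l(12)) = ((½)*(16 - 88)/(-88) + (1239 - 3124))/(-16321 - 185) = ((½)*(-1/88)*(-72) - 1885)/(-16506) = (9/22 - 1885)*(-1/16506) = -41461/22*(-1/16506) = 5923/51876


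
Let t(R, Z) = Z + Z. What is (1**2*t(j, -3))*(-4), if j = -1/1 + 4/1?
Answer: 24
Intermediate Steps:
j = 3 (j = -1*1 + 4*1 = -1 + 4 = 3)
t(R, Z) = 2*Z
(1**2*t(j, -3))*(-4) = (1**2*(2*(-3)))*(-4) = (1*(-6))*(-4) = -6*(-4) = 24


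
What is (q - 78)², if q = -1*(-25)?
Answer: 2809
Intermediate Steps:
q = 25
(q - 78)² = (25 - 78)² = (-53)² = 2809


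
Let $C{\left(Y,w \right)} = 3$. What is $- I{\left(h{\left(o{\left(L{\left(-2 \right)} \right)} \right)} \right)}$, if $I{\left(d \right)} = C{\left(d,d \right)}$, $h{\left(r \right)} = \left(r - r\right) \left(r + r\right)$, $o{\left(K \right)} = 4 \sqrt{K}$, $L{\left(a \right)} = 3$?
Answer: $-3$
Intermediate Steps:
$h{\left(r \right)} = 0$ ($h{\left(r \right)} = 0 \cdot 2 r = 0$)
$I{\left(d \right)} = 3$
$- I{\left(h{\left(o{\left(L{\left(-2 \right)} \right)} \right)} \right)} = \left(-1\right) 3 = -3$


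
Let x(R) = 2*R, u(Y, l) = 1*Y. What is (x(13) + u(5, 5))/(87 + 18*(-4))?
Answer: 31/15 ≈ 2.0667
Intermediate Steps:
u(Y, l) = Y
(x(13) + u(5, 5))/(87 + 18*(-4)) = (2*13 + 5)/(87 + 18*(-4)) = (26 + 5)/(87 - 72) = 31/15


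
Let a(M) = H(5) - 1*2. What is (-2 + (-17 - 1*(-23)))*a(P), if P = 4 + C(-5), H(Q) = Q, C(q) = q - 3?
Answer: 12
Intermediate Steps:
C(q) = -3 + q
P = -4 (P = 4 + (-3 - 5) = 4 - 8 = -4)
a(M) = 3 (a(M) = 5 - 1*2 = 5 - 2 = 3)
(-2 + (-17 - 1*(-23)))*a(P) = (-2 + (-17 - 1*(-23)))*3 = (-2 + (-17 + 23))*3 = (-2 + 6)*3 = 4*3 = 12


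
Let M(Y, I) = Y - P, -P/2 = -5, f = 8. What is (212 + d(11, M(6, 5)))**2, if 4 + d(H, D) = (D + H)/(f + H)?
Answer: 15673681/361 ≈ 43417.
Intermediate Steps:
P = 10 (P = -2*(-5) = 10)
M(Y, I) = -10 + Y (M(Y, I) = Y - 1*10 = Y - 10 = -10 + Y)
d(H, D) = -4 + (D + H)/(8 + H)
(212 + d(11, M(6, 5)))**2 = (212 + (-32 + (-10 + 6) - 3*11)/(8 + 11))**2 = (212 + (-32 - 4 - 33)/19)**2 = (212 + (1/19)*(-69))**2 = (212 - 69/19)**2 = (3959/19)**2 = 15673681/361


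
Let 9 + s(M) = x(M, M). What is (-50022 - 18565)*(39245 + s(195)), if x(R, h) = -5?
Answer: -2690736597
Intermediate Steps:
s(M) = -14 (s(M) = -9 - 5 = -14)
(-50022 - 18565)*(39245 + s(195)) = (-50022 - 18565)*(39245 - 14) = -68587*39231 = -2690736597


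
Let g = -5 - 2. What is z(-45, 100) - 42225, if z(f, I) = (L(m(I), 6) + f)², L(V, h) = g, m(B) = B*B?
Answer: -39521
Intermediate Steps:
m(B) = B²
g = -7
L(V, h) = -7
z(f, I) = (-7 + f)²
z(-45, 100) - 42225 = (-7 - 45)² - 42225 = (-52)² - 42225 = 2704 - 42225 = -39521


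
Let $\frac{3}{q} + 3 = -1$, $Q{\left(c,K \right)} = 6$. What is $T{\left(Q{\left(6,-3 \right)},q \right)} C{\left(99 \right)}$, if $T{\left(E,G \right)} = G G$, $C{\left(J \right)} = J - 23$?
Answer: $\frac{171}{4} \approx 42.75$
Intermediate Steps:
$q = - \frac{3}{4}$ ($q = \frac{3}{-3 - 1} = \frac{3}{-4} = 3 \left(- \frac{1}{4}\right) = - \frac{3}{4} \approx -0.75$)
$C{\left(J \right)} = -23 + J$
$T{\left(E,G \right)} = G^{2}$
$T{\left(Q{\left(6,-3 \right)},q \right)} C{\left(99 \right)} = \left(- \frac{3}{4}\right)^{2} \left(-23 + 99\right) = \frac{9}{16} \cdot 76 = \frac{171}{4}$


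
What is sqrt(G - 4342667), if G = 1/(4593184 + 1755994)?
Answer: 15*I*sqrt(778052703128375378)/6349178 ≈ 2083.9*I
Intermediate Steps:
G = 1/6349178 ≈ 1.5750e-7
sqrt(G - 4342667) = sqrt(1/6349178 - 4342667) = sqrt(-27572365777725/6349178) = 15*I*sqrt(778052703128375378)/6349178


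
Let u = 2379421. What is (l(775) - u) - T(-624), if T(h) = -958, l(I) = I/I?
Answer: -2378462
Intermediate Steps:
l(I) = 1
(l(775) - u) - T(-624) = (1 - 1*2379421) - 1*(-958) = (1 - 2379421) + 958 = -2379420 + 958 = -2378462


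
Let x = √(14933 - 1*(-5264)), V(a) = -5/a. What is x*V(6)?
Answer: -5*√20197/6 ≈ -118.43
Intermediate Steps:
x = √20197 (x = √(14933 + 5264) = √20197 ≈ 142.12)
x*V(6) = √20197*(-5/6) = √20197*(-5*⅙) = √20197*(-⅚) = -5*√20197/6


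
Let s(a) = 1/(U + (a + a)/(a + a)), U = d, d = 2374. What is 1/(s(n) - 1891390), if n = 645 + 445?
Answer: -2375/4492051249 ≈ -5.2871e-7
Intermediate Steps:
n = 1090
U = 2374
s(a) = 1/2375 (s(a) = 1/(2374 + (a + a)/(a + a)) = 1/(2374 + (2*a)/((2*a))) = 1/(2374 + (2*a)*(1/(2*a))) = 1/(2374 + 1) = 1/2375)
1/(s(n) - 1891390) = 1/(1/2375 - 1891390) = 1/(-4492051249/2375) = -2375/4492051249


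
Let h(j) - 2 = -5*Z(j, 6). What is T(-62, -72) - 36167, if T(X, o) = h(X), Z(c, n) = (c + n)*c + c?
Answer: -53215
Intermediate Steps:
Z(c, n) = c + c*(c + n) (Z(c, n) = c*(c + n) + c = c + c*(c + n))
h(j) = 2 - 5*j*(7 + j) (h(j) = 2 - 5*j*(1 + j + 6) = 2 - 5*j*(7 + j))
T(X, o) = 2 - 5*X*(7 + X)
T(-62, -72) - 36167 = (2 - 5*(-62)*(7 - 62)) - 36167 = (2 - 5*(-62)*(-55)) - 36167 = (2 - 17050) - 36167 = -17048 - 36167 = -53215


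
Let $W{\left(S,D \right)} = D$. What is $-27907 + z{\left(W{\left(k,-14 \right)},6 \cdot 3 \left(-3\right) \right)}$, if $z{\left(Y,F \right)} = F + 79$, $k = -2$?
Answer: $-27882$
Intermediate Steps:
$z{\left(Y,F \right)} = 79 + F$
$-27907 + z{\left(W{\left(k,-14 \right)},6 \cdot 3 \left(-3\right) \right)} = -27907 + \left(79 + 6 \cdot 3 \left(-3\right)\right) = -27907 + \left(79 + 18 \left(-3\right)\right) = -27907 + \left(79 - 54\right) = -27907 + 25 = -27882$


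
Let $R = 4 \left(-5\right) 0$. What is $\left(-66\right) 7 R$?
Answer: $0$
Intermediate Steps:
$R = 0$ ($R = \left(-20\right) 0 = 0$)
$\left(-66\right) 7 R = \left(-66\right) 7 \cdot 0 = \left(-462\right) 0 = 0$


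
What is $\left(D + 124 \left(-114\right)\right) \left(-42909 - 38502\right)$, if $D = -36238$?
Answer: $4100997714$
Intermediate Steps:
$\left(D + 124 \left(-114\right)\right) \left(-42909 - 38502\right) = \left(-36238 + 124 \left(-114\right)\right) \left(-42909 - 38502\right) = \left(-36238 - 14136\right) \left(-81411\right) = \left(-50374\right) \left(-81411\right) = 4100997714$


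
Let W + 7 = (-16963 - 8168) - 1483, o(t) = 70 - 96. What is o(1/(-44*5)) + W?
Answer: -26647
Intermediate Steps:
o(t) = -26
W = -26621 (W = -7 + ((-16963 - 8168) - 1483) = -7 + (-25131 - 1483) = -7 - 26614 = -26621)
o(1/(-44*5)) + W = -26 - 26621 = -26647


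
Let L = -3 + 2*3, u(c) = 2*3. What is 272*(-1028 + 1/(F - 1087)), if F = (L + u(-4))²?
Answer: -140646984/503 ≈ -2.7962e+5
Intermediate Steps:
u(c) = 6
L = 3 (L = -3 + 6 = 3)
F = 81 (F = (3 + 6)² = 9² = 81)
272*(-1028 + 1/(F - 1087)) = 272*(-1028 + 1/(81 - 1087)) = 272*(-1028 + 1/(-1006)) = 272*(-1028 - 1/1006) = 272*(-1034169/1006) = -140646984/503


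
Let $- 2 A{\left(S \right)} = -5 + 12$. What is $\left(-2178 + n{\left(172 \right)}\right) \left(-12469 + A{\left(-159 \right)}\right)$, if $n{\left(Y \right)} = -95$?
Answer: $\frac{56699985}{2} \approx 2.835 \cdot 10^{7}$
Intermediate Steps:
$A{\left(S \right)} = - \frac{7}{2}$ ($A{\left(S \right)} = - \frac{-5 + 12}{2} = \left(- \frac{1}{2}\right) 7 = - \frac{7}{2}$)
$\left(-2178 + n{\left(172 \right)}\right) \left(-12469 + A{\left(-159 \right)}\right) = \left(-2178 - 95\right) \left(-12469 - \frac{7}{2}\right) = \left(-2273\right) \left(- \frac{24945}{2}\right) = \frac{56699985}{2}$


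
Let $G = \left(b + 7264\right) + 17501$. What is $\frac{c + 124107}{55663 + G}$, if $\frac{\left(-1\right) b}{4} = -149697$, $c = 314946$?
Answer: $\frac{439053}{679216} \approx 0.64641$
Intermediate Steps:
$b = 598788$ ($b = \left(-4\right) \left(-149697\right) = 598788$)
$G = 623553$ ($G = \left(598788 + 7264\right) + 17501 = 606052 + 17501 = 623553$)
$\frac{c + 124107}{55663 + G} = \frac{314946 + 124107}{55663 + 623553} = \frac{439053}{679216}$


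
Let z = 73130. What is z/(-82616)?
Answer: -36565/41308 ≈ -0.88518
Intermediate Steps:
z/(-82616) = 73130/(-82616) = 73130*(-1/82616) = -36565/41308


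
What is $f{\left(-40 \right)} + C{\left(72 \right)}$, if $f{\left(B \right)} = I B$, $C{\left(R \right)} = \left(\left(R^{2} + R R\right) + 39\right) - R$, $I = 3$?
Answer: $10215$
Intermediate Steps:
$C{\left(R \right)} = 39 - R + 2 R^{2}$ ($C{\left(R \right)} = \left(\left(R^{2} + R^{2}\right) + 39\right) - R = \left(2 R^{2} + 39\right) - R = \left(39 + 2 R^{2}\right) - R = 39 - R + 2 R^{2}$)
$f{\left(B \right)} = 3 B$
$f{\left(-40 \right)} + C{\left(72 \right)} = 3 \left(-40\right) + \left(39 - 72 + 2 \cdot 72^{2}\right) = -120 + \left(39 - 72 + 2 \cdot 5184\right) = -120 + \left(39 - 72 + 10368\right) = -120 + 10335 = 10215$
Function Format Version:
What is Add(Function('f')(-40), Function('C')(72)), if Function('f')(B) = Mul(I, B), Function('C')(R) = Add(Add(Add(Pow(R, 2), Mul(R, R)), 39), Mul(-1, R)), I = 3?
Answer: 10215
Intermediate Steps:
Function('C')(R) = Add(39, Mul(-1, R), Mul(2, Pow(R, 2))) (Function('C')(R) = Add(Add(Add(Pow(R, 2), Pow(R, 2)), 39), Mul(-1, R)) = Add(Add(Mul(2, Pow(R, 2)), 39), Mul(-1, R)) = Add(Add(39, Mul(2, Pow(R, 2))), Mul(-1, R)) = Add(39, Mul(-1, R), Mul(2, Pow(R, 2))))
Function('f')(B) = Mul(3, B)
Add(Function('f')(-40), Function('C')(72)) = Add(Mul(3, -40), Add(39, Mul(-1, 72), Mul(2, Pow(72, 2)))) = Add(-120, Add(39, -72, Mul(2, 5184))) = Add(-120, Add(39, -72, 10368)) = Add(-120, 10335) = 10215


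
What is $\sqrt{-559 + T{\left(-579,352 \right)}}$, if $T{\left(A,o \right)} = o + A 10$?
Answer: $i \sqrt{5997} \approx 77.44 i$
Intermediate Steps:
$T{\left(A,o \right)} = o + 10 A$
$\sqrt{-559 + T{\left(-579,352 \right)}} = \sqrt{-559 + \left(352 + 10 \left(-579\right)\right)} = \sqrt{-559 + \left(352 - 5790\right)} = \sqrt{-559 - 5438} = \sqrt{-5997} = i \sqrt{5997}$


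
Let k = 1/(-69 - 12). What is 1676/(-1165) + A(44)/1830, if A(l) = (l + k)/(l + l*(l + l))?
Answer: -194572271357/135249202440 ≈ -1.4386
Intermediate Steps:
k = -1/81 (k = 1/(-81) = -1/81 ≈ -0.012346)
A(l) = (-1/81 + l)/(l + 2*l²) (A(l) = (l - 1/81)/(l + l*(l + l)) = (-1/81 + l)/(l + l*(2*l)) = (-1/81 + l)/(l + 2*l²))
1676/(-1165) + A(44)/1830 = 1676/(-1165) + ((-1/81 + 44)/(44*(1 + 2*44)))/1830 = 1676*(-1/1165) + ((1/44)*(3563/81)/(1 + 88))*(1/1830) = -1676/1165 + ((1/44)*(3563/81)/89)*(1/1830) = -1676/1165 + ((1/44)*(1/89)*(3563/81))*(1/1830) = -1676/1165 + (3563/317196)*(1/1830) = -1676/1165 + 3563/580468680 = -194572271357/135249202440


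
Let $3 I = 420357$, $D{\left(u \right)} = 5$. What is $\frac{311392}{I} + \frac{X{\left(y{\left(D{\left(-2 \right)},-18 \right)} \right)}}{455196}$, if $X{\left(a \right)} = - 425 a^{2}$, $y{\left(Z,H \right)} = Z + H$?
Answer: $\frac{72631189}{35180148} \approx 2.0646$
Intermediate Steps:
$I = 140119$ ($I = \frac{1}{3} \cdot 420357 = 140119$)
$y{\left(Z,H \right)} = H + Z$
$\frac{311392}{I} + \frac{X{\left(y{\left(D{\left(-2 \right)},-18 \right)} \right)}}{455196} = \frac{311392}{140119} + \frac{\left(-425\right) \left(-18 + 5\right)^{2}}{455196} = 311392 \cdot \frac{1}{140119} + - 425 \left(-13\right)^{2} \cdot \frac{1}{455196} = \frac{8416}{3787} + \left(-425\right) 169 \cdot \frac{1}{455196} = \frac{8416}{3787} - \frac{71825}{455196} = \frac{72631189}{35180148}$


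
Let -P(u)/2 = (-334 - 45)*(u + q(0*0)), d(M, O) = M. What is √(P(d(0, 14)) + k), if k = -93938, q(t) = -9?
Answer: 2*I*√25190 ≈ 317.43*I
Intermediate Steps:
P(u) = -6822 + 758*u (P(u) = -2*(-334 - 45)*(u - 9) = -(-758)*(-9 + u) = -2*(3411 - 379*u) = -6822 + 758*u)
√(P(d(0, 14)) + k) = √((-6822 + 758*0) - 93938) = √((-6822 + 0) - 93938) = √(-6822 - 93938) = √(-100760) = 2*I*√25190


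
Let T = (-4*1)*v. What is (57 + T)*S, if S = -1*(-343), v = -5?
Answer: 26411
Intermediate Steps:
T = 20 (T = -4*1*(-5) = -4*(-5) = 20)
S = 343
(57 + T)*S = (57 + 20)*343 = 77*343 = 26411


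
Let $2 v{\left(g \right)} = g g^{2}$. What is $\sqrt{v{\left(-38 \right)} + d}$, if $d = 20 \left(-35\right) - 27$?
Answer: $i \sqrt{28163} \approx 167.82 i$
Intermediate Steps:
$v{\left(g \right)} = \frac{g^{3}}{2}$ ($v{\left(g \right)} = \frac{g g^{2}}{2} = \frac{g^{3}}{2}$)
$d = -727$ ($d = -700 - 27 = -727$)
$\sqrt{v{\left(-38 \right)} + d} = \sqrt{\frac{\left(-38\right)^{3}}{2} - 727} = \sqrt{\frac{1}{2} \left(-54872\right) - 727} = \sqrt{-27436 - 727} = \sqrt{-28163} = i \sqrt{28163}$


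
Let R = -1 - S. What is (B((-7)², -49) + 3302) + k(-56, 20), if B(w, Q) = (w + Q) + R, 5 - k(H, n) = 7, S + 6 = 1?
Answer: 3304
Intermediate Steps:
S = -5 (S = -6 + 1 = -5)
k(H, n) = -2 (k(H, n) = 5 - 1*7 = 5 - 7 = -2)
R = 4 (R = -1 - 1*(-5) = -1 + 5 = 4)
B(w, Q) = 4 + Q + w (B(w, Q) = (w + Q) + 4 = (Q + w) + 4 = 4 + Q + w)
(B((-7)², -49) + 3302) + k(-56, 20) = ((4 - 49 + (-7)²) + 3302) - 2 = ((4 - 49 + 49) + 3302) - 2 = (4 + 3302) - 2 = 3306 - 2 = 3304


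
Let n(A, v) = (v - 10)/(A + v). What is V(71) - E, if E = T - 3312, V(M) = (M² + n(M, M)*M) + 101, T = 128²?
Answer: -15799/2 ≈ -7899.5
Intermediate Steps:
T = 16384
n(A, v) = (-10 + v)/(A + v)
V(M) = 96 + M² + M/2 (V(M) = (M² + ((-10 + M)/(M + M))*M) + 101 = (M² + ((-10 + M)/((2*M)))*M) + 101 = (M² + ((1/(2*M))*(-10 + M))*M) + 101 = (M² + ((-10 + M)/(2*M))*M) + 101 = (M² + (-5 + M/2)) + 101 = (-5 + M² + M/2) + 101 = 96 + M² + M/2)
E = 13072 (E = 16384 - 3312 = 13072)
V(71) - E = (96 + 71² + (½)*71) - 1*13072 = (96 + 5041 + 71/2) - 13072 = 10345/2 - 13072 = -15799/2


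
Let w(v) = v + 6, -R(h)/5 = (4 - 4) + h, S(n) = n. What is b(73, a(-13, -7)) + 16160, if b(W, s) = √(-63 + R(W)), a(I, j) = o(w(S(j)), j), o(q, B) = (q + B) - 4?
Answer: 16160 + 2*I*√107 ≈ 16160.0 + 20.688*I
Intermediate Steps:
R(h) = -5*h (R(h) = -5*((4 - 4) + h) = -5*(0 + h) = -5*h)
w(v) = 6 + v
o(q, B) = -4 + B + q (o(q, B) = (B + q) - 4 = -4 + B + q)
a(I, j) = 2 + 2*j (a(I, j) = -4 + j + (6 + j) = 2 + 2*j)
b(W, s) = √(-63 - 5*W)
b(73, a(-13, -7)) + 16160 = √(-63 - 5*73) + 16160 = √(-63 - 365) + 16160 = √(-428) + 16160 = 2*I*√107 + 16160 = 16160 + 2*I*√107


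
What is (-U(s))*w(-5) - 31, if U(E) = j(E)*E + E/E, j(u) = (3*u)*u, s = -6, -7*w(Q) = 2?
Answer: -1511/7 ≈ -215.86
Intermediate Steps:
w(Q) = -2/7 (w(Q) = -⅐*2 = -2/7)
j(u) = 3*u²
U(E) = 1 + 3*E³ (U(E) = (3*E²)*E + E/E = 3*E³ + 1 = 1 + 3*E³)
(-U(s))*w(-5) - 31 = -(1 + 3*(-6)³)*(-2/7) - 31 = -(1 + 3*(-216))*(-2/7) - 31 = -(1 - 648)*(-2/7) - 31 = -1*(-647)*(-2/7) - 31 = 647*(-2/7) - 31 = -1294/7 - 31 = -1511/7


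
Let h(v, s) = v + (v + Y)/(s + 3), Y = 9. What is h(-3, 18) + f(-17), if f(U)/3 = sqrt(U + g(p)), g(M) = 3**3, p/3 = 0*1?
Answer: -19/7 + 3*sqrt(10) ≈ 6.7725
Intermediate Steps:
p = 0 (p = 3*(0*1) = 3*0 = 0)
g(M) = 27
h(v, s) = v + (9 + v)/(3 + s) (h(v, s) = v + (v + 9)/(s + 3) = v + (9 + v)/(3 + s))
f(U) = 3*sqrt(27 + U) (f(U) = 3*sqrt(U + 27) = 3*sqrt(27 + U))
h(-3, 18) + f(-17) = (9 + 4*(-3) + 18*(-3))/(3 + 18) + 3*sqrt(27 - 17) = (9 - 12 - 54)/21 + 3*sqrt(10) = (1/21)*(-57) + 3*sqrt(10) = -19/7 + 3*sqrt(10)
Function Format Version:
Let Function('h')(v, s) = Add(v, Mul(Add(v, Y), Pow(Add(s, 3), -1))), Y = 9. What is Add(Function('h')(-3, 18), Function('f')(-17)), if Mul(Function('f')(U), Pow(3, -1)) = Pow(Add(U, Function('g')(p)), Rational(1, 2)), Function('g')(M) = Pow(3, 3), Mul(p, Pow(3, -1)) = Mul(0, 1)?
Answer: Add(Rational(-19, 7), Mul(3, Pow(10, Rational(1, 2)))) ≈ 6.7725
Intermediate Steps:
p = 0 (p = Mul(3, Mul(0, 1)) = Mul(3, 0) = 0)
Function('g')(M) = 27
Function('h')(v, s) = Add(v, Mul(Pow(Add(3, s), -1), Add(9, v))) (Function('h')(v, s) = Add(v, Mul(Add(v, 9), Pow(Add(s, 3), -1))) = Add(v, Mul(Add(9, v), Pow(Add(3, s), -1))) = Add(v, Mul(Pow(Add(3, s), -1), Add(9, v))))
Function('f')(U) = Mul(3, Pow(Add(27, U), Rational(1, 2))) (Function('f')(U) = Mul(3, Pow(Add(U, 27), Rational(1, 2))) = Mul(3, Pow(Add(27, U), Rational(1, 2))))
Add(Function('h')(-3, 18), Function('f')(-17)) = Add(Mul(Pow(Add(3, 18), -1), Add(9, Mul(4, -3), Mul(18, -3))), Mul(3, Pow(Add(27, -17), Rational(1, 2)))) = Add(Mul(Pow(21, -1), Add(9, -12, -54)), Mul(3, Pow(10, Rational(1, 2)))) = Add(Mul(Rational(1, 21), -57), Mul(3, Pow(10, Rational(1, 2)))) = Add(Rational(-19, 7), Mul(3, Pow(10, Rational(1, 2))))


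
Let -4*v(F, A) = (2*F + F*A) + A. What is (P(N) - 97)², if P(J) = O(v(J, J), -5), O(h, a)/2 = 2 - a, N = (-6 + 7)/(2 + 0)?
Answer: 6889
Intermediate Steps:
v(F, A) = -F/2 - A/4 - A*F/4 (v(F, A) = -((2*F + F*A) + A)/4 = -((2*F + A*F) + A)/4 = -(A + 2*F + A*F)/4 = -F/2 - A/4 - A*F/4)
N = ½ (N = 1/2 = 1*(½) = ½ ≈ 0.50000)
O(h, a) = 4 - 2*a (O(h, a) = 2*(2 - a) = 4 - 2*a)
P(J) = 14 (P(J) = 4 - 2*(-5) = 4 + 10 = 14)
(P(N) - 97)² = (14 - 97)² = (-83)² = 6889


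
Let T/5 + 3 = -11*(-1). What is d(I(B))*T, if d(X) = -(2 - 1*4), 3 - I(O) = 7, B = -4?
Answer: 80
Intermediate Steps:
T = 40 (T = -15 + 5*(-11*(-1)) = -15 + 5*11 = -15 + 55 = 40)
I(O) = -4 (I(O) = 3 - 1*7 = 3 - 7 = -4)
d(X) = 2 (d(X) = -(2 - 4) = -1*(-2) = 2)
d(I(B))*T = 2*40 = 80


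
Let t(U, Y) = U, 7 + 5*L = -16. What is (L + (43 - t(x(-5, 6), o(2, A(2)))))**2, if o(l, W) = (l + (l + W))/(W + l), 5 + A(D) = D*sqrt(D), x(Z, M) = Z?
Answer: 47089/25 ≈ 1883.6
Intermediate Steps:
L = -23/5 (L = -7/5 + (1/5)*(-16) = -7/5 - 16/5 = -23/5 ≈ -4.6000)
A(D) = -5 + D**(3/2) (A(D) = -5 + D*sqrt(D) = -5 + D**(3/2))
o(l, W) = (W + 2*l)/(W + l) (o(l, W) = (l + (W + l))/(W + l) = (W + 2*l)/(W + l))
(L + (43 - t(x(-5, 6), o(2, A(2)))))**2 = (-23/5 + (43 - 1*(-5)))**2 = (-23/5 + (43 + 5))**2 = (-23/5 + 48)**2 = (217/5)**2 = 47089/25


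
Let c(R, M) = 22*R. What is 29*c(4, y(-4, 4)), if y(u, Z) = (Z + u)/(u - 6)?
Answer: 2552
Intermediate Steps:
y(u, Z) = (Z + u)/(-6 + u)
29*c(4, y(-4, 4)) = 29*(22*4) = 29*88 = 2552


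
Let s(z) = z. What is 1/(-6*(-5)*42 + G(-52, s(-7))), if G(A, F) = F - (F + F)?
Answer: 1/1267 ≈ 0.00078927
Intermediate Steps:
G(A, F) = -F (G(A, F) = F - 2*F = -F)
1/(-6*(-5)*42 + G(-52, s(-7))) = 1/(-6*(-5)*42 - 1*(-7)) = 1/(30*42 + 7) = 1/(1260 + 7) = 1/1267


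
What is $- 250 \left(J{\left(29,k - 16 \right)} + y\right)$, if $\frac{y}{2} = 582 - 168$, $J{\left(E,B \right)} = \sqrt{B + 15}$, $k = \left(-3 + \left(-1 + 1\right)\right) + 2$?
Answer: $-207000 - 250 i \sqrt{2} \approx -2.07 \cdot 10^{5} - 353.55 i$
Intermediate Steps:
$k = -1$ ($k = \left(-3 + 0\right) + 2 = -3 + 2 = -1$)
$J{\left(E,B \right)} = \sqrt{15 + B}$
$y = 828$ ($y = 2 \left(582 - 168\right) = 2 \cdot 414 = 828$)
$- 250 \left(J{\left(29,k - 16 \right)} + y\right) = - 250 \left(\sqrt{15 - 17} + 828\right) = - 250 \left(\sqrt{-2} + 828\right) = - 250 \left(i \sqrt{2} + 828\right) = - 250 \left(828 + i \sqrt{2}\right) = -207000 - 250 i \sqrt{2}$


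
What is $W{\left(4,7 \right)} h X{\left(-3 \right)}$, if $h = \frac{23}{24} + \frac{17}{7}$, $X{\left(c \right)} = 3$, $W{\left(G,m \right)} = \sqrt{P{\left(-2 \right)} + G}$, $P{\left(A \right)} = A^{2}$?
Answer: $\frac{569 \sqrt{2}}{28} \approx 28.739$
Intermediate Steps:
$W{\left(G,m \right)} = \sqrt{4 + G}$ ($W{\left(G,m \right)} = \sqrt{\left(-2\right)^{2} + G} = \sqrt{4 + G}$)
$h = \frac{569}{168}$ ($h = 23 \cdot \frac{1}{24} + 17 \cdot \frac{1}{7} = \frac{23}{24} + \frac{17}{7} = \frac{569}{168} \approx 3.3869$)
$W{\left(4,7 \right)} h X{\left(-3 \right)} = \sqrt{4 + 4} \cdot \frac{569}{168} \cdot 3 = \sqrt{8} \cdot \frac{569}{168} \cdot 3 = 2 \sqrt{2} \cdot \frac{569}{168} \cdot 3 = \frac{569 \sqrt{2}}{84} \cdot 3 = \frac{569 \sqrt{2}}{28}$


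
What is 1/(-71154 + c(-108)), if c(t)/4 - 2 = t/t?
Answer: -1/71142 ≈ -1.4056e-5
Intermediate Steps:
c(t) = 12 (c(t) = 8 + 4*(t/t) = 8 + 4*1 = 8 + 4 = 12)
1/(-71154 + c(-108)) = 1/(-71154 + 12) = 1/(-71142) = -1/71142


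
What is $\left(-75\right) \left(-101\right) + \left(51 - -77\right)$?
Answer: $7703$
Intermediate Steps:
$\left(-75\right) \left(-101\right) + \left(51 - -77\right) = 7575 + \left(51 + 77\right) = 7575 + 128 = 7703$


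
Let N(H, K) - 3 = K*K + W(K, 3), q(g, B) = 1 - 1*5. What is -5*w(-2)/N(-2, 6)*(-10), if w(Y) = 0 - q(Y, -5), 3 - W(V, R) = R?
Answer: 200/39 ≈ 5.1282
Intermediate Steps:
W(V, R) = 3 - R
q(g, B) = -4 (q(g, B) = 1 - 5 = -4)
N(H, K) = 3 + K² (N(H, K) = 3 + (K*K + (3 - 1*3)) = 3 + (K² + (3 - 3)) = 3 + (K² + 0) = 3 + K²)
w(Y) = 4 (w(Y) = 0 - 1*(-4) = 0 + 4 = 4)
-5*w(-2)/N(-2, 6)*(-10) = -20/(3 + 6²)*(-10) = -20/(3 + 36)*(-10) = -20/39*(-10) = 200/39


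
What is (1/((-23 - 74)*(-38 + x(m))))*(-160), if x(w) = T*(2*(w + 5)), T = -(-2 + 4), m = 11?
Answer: -80/4947 ≈ -0.016171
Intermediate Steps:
T = -2 (T = -1*2 = -2)
x(w) = -20 - 4*w (x(w) = -4*(w + 5) = -4*(5 + w) = -2*(10 + 2*w) = -20 - 4*w)
(1/((-23 - 74)*(-38 + x(m))))*(-160) = (1/((-23 - 74)*(-38 + (-20 - 4*11))))*(-160) = (1/((-97)*(-38 + (-20 - 44))))*(-160) = -1/(97*(-38 - 64))*(-160) = -1/97/(-102)*(-160) = -1/97*(-1/102)*(-160) = (1/9894)*(-160) = -80/4947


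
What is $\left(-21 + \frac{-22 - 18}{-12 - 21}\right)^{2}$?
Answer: $\frac{426409}{1089} \approx 391.56$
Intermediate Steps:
$\left(-21 + \frac{-22 - 18}{-12 - 21}\right)^{2} = \left(-21 - \frac{40}{-33}\right)^{2} = \left(-21 - - \frac{40}{33}\right)^{2} = \left(-21 + \frac{40}{33}\right)^{2} = \left(- \frac{653}{33}\right)^{2} = \frac{426409}{1089}$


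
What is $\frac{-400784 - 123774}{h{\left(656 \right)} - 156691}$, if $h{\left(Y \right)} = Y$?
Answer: $\frac{524558}{156035} \approx 3.3618$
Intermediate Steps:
$\frac{-400784 - 123774}{h{\left(656 \right)} - 156691} = \frac{-400784 - 123774}{656 - 156691} = \frac{-400784 - 123774}{-156035} = \left(-400784 - 123774\right) \left(- \frac{1}{156035}\right) = \left(-524558\right) \left(- \frac{1}{156035}\right) = \frac{524558}{156035}$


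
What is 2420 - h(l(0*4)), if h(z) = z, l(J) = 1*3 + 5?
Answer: 2412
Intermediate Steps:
l(J) = 8 (l(J) = 3 + 5 = 8)
2420 - h(l(0*4)) = 2420 - 1*8 = 2420 - 8 = 2412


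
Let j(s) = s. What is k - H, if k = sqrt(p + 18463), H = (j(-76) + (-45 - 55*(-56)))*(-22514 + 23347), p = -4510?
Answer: -2464847 + sqrt(13953) ≈ -2.4647e+6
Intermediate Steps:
H = 2464847 (H = (-76 + (-45 - 55*(-56)))*(-22514 + 23347) = (-76 + (-45 + 3080))*833 = (-76 + 3035)*833 = 2959*833 = 2464847)
k = sqrt(13953) (k = sqrt(-4510 + 18463) = sqrt(13953) ≈ 118.12)
k - H = sqrt(13953) - 1*2464847 = sqrt(13953) - 2464847 = -2464847 + sqrt(13953)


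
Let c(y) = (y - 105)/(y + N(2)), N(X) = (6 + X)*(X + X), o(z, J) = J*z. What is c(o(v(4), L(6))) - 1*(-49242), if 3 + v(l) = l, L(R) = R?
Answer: 1871097/38 ≈ 49239.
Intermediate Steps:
v(l) = -3 + l
N(X) = 2*X*(6 + X) (N(X) = (6 + X)*(2*X) = 2*X*(6 + X))
c(y) = (-105 + y)/(32 + y) (c(y) = (y - 105)/(y + 2*2*(6 + 2)) = (-105 + y)/(y + 2*2*8) = (-105 + y)/(y + 32) = (-105 + y)/(32 + y))
c(o(v(4), L(6))) - 1*(-49242) = (-105 + 6*(-3 + 4))/(32 + 6*(-3 + 4)) - 1*(-49242) = (-105 + 6*1)/(32 + 6*1) + 49242 = (-105 + 6)/(32 + 6) + 49242 = -99/38 + 49242 = 1871097/38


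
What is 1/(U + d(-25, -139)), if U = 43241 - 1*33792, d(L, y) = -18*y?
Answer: 1/11951 ≈ 8.3675e-5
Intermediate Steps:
U = 9449 (U = 43241 - 33792 = 9449)
1/(U + d(-25, -139)) = 1/(9449 - 18*(-139)) = 1/(9449 + 2502) = 1/11951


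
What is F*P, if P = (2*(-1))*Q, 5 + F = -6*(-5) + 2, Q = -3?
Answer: 162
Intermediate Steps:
F = 27 (F = -5 + (-6*(-5) + 2) = -5 + (30 + 2) = -5 + 32 = 27)
P = 6 (P = (2*(-1))*(-3) = -2*(-3) = 6)
F*P = 27*6 = 162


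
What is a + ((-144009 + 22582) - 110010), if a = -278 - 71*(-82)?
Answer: -225893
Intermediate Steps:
a = 5544 (a = -278 + 5822 = 5544)
a + ((-144009 + 22582) - 110010) = 5544 + ((-144009 + 22582) - 110010) = 5544 + (-121427 - 110010) = 5544 - 231437 = -225893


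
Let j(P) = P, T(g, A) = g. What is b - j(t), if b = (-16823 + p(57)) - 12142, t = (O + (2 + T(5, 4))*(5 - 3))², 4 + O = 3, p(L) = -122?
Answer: -29256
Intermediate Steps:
O = -1 (O = -4 + 3 = -1)
t = 169 (t = (-1 + (2 + 5)*(5 - 3))² = (-1 + 7*2)² = (-1 + 14)² = 13² = 169)
b = -29087 (b = (-16823 - 122) - 12142 = -16945 - 12142 = -29087)
b - j(t) = -29087 - 1*169 = -29087 - 169 = -29256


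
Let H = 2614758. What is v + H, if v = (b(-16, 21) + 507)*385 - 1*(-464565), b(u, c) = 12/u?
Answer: 13096917/4 ≈ 3.2742e+6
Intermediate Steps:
v = 2637885/4 (v = (12/(-16) + 507)*385 - 1*(-464565) = (12*(-1/16) + 507)*385 + 464565 = (-3/4 + 507)*385 + 464565 = (2025/4)*385 + 464565 = 779625/4 + 464565 = 2637885/4 ≈ 6.5947e+5)
v + H = 2637885/4 + 2614758 = 13096917/4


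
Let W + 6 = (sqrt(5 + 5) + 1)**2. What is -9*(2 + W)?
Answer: -63 - 18*sqrt(10) ≈ -119.92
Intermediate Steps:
W = -6 + (1 + sqrt(10))**2 (W = -6 + (sqrt(5 + 5) + 1)**2 = -6 + (sqrt(10) + 1)**2 = -6 + (1 + sqrt(10))**2 ≈ 11.325)
-9*(2 + W) = -9*(2 + (5 + 2*sqrt(10))) = -9*(7 + 2*sqrt(10)) = -63 - 18*sqrt(10)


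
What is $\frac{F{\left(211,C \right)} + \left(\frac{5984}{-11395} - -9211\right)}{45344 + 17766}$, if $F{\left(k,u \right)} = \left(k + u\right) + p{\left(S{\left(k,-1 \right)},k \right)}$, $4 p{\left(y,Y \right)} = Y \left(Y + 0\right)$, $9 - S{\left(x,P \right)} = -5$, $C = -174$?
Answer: $\frac{928816699}{2876553800} \approx 0.32289$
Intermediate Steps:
$S{\left(x,P \right)} = 14$ ($S{\left(x,P \right)} = 9 - -5 = 9 + 5 = 14$)
$p{\left(y,Y \right)} = \frac{Y^{2}}{4}$ ($p{\left(y,Y \right)} = \frac{Y \left(Y + 0\right)}{4} = \frac{Y Y}{4} = \frac{Y^{2}}{4}$)
$F{\left(k,u \right)} = k + u + \frac{k^{2}}{4}$ ($F{\left(k,u \right)} = \left(k + u\right) + \frac{k^{2}}{4} = k + u + \frac{k^{2}}{4}$)
$\frac{F{\left(211,C \right)} + \left(\frac{5984}{-11395} - -9211\right)}{45344 + 17766} = \frac{\left(211 - 174 + \frac{211^{2}}{4}\right) + \left(\frac{5984}{-11395} - -9211\right)}{45344 + 17766} = \frac{\left(211 - 174 + \frac{1}{4} \cdot 44521\right) + \left(5984 \left(- \frac{1}{11395}\right) + 9211\right)}{63110} = \left(\left(211 - 174 + \frac{44521}{4}\right) + \left(- \frac{5984}{11395} + 9211\right)\right) \frac{1}{63110} = \left(\frac{44669}{4} + \frac{104953361}{11395}\right) \frac{1}{63110} = \frac{928816699}{45580} \cdot \frac{1}{63110} = \frac{928816699}{2876553800}$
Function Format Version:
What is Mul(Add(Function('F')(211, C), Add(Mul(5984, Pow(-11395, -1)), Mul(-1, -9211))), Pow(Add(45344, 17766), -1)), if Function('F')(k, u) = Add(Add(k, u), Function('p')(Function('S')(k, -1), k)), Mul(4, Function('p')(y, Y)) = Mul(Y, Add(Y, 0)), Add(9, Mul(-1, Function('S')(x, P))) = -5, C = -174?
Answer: Rational(928816699, 2876553800) ≈ 0.32289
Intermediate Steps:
Function('S')(x, P) = 14 (Function('S')(x, P) = Add(9, Mul(-1, -5)) = Add(9, 5) = 14)
Function('p')(y, Y) = Mul(Rational(1, 4), Pow(Y, 2)) (Function('p')(y, Y) = Mul(Rational(1, 4), Mul(Y, Add(Y, 0))) = Mul(Rational(1, 4), Mul(Y, Y)) = Mul(Rational(1, 4), Pow(Y, 2)))
Function('F')(k, u) = Add(k, u, Mul(Rational(1, 4), Pow(k, 2))) (Function('F')(k, u) = Add(Add(k, u), Mul(Rational(1, 4), Pow(k, 2))) = Add(k, u, Mul(Rational(1, 4), Pow(k, 2))))
Mul(Add(Function('F')(211, C), Add(Mul(5984, Pow(-11395, -1)), Mul(-1, -9211))), Pow(Add(45344, 17766), -1)) = Mul(Add(Add(211, -174, Mul(Rational(1, 4), Pow(211, 2))), Add(Mul(5984, Pow(-11395, -1)), Mul(-1, -9211))), Pow(Add(45344, 17766), -1)) = Mul(Add(Add(211, -174, Mul(Rational(1, 4), 44521)), Add(Mul(5984, Rational(-1, 11395)), 9211)), Pow(63110, -1)) = Mul(Add(Add(211, -174, Rational(44521, 4)), Add(Rational(-5984, 11395), 9211)), Rational(1, 63110)) = Mul(Add(Rational(44669, 4), Rational(104953361, 11395)), Rational(1, 63110)) = Mul(Rational(928816699, 45580), Rational(1, 63110)) = Rational(928816699, 2876553800)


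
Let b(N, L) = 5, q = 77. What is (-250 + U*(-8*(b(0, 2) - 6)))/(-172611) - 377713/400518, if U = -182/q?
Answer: -8839344109/9388542438 ≈ -0.94150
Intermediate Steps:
U = -26/11 (U = -182/77 = -182*1/77 = -26/11 ≈ -2.3636)
(-250 + U*(-8*(b(0, 2) - 6)))/(-172611) - 377713/400518 = (-250 - (-208)*(5 - 6)/11)/(-172611) - 377713/400518 = (-250 - (-208)*(-1)/11)*(-1/172611) - 377713*1/400518 = (-250 - 26/11*8)*(-1/172611) - 377713/400518 = (-250 - 208/11)*(-1/172611) - 377713/400518 = -2958/11*(-1/172611) - 377713/400518 = 986/632907 - 377713/400518 = -8839344109/9388542438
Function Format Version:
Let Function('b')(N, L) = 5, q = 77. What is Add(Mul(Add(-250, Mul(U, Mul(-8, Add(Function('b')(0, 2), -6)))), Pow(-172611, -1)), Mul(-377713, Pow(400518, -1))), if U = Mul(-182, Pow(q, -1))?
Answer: Rational(-8839344109, 9388542438) ≈ -0.94150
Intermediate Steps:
U = Rational(-26, 11) (U = Mul(-182, Pow(77, -1)) = Mul(-182, Rational(1, 77)) = Rational(-26, 11) ≈ -2.3636)
Add(Mul(Add(-250, Mul(U, Mul(-8, Add(Function('b')(0, 2), -6)))), Pow(-172611, -1)), Mul(-377713, Pow(400518, -1))) = Add(Mul(Add(-250, Mul(Rational(-26, 11), Mul(-8, Add(5, -6)))), Pow(-172611, -1)), Mul(-377713, Pow(400518, -1))) = Add(Mul(Add(-250, Mul(Rational(-26, 11), Mul(-8, -1))), Rational(-1, 172611)), Mul(-377713, Rational(1, 400518))) = Add(Mul(Add(-250, Mul(Rational(-26, 11), 8)), Rational(-1, 172611)), Rational(-377713, 400518)) = Add(Mul(Add(-250, Rational(-208, 11)), Rational(-1, 172611)), Rational(-377713, 400518)) = Add(Mul(Rational(-2958, 11), Rational(-1, 172611)), Rational(-377713, 400518)) = Add(Rational(986, 632907), Rational(-377713, 400518)) = Rational(-8839344109, 9388542438)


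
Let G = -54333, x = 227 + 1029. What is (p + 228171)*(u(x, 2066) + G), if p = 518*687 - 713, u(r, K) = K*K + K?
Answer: 2459345899836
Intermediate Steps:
x = 1256
u(r, K) = K + K² (u(r, K) = K² + K = K + K²)
p = 355153 (p = 355866 - 713 = 355153)
(p + 228171)*(u(x, 2066) + G) = (355153 + 228171)*(2066*(1 + 2066) - 54333) = 583324*(2066*2067 - 54333) = 583324*(4270422 - 54333) = 583324*4216089 = 2459345899836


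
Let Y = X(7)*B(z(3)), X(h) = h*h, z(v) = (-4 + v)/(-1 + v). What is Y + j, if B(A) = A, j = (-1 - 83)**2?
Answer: 14063/2 ≈ 7031.5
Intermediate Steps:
z(v) = (-4 + v)/(-1 + v)
X(h) = h**2
j = 7056 (j = (-84)**2 = 7056)
Y = -49/2 (Y = 7**2*((-4 + 3)/(-1 + 3)) = 49*(-1/2) = -49/2 ≈ -24.500)
Y + j = -49/2 + 7056 = 14063/2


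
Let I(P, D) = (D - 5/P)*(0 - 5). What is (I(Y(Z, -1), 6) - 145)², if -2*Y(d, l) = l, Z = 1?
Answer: 15625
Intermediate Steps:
Y(d, l) = -l/2
I(P, D) = -5*D + 25/P (I(P, D) = (D - 5/P)*(-5) = -5*D + 25/P)
(I(Y(Z, -1), 6) - 145)² = ((-5*6 + 25/((-½*(-1)))) - 145)² = ((-30 + 25/(½)) - 145)² = ((-30 + 25*2) - 145)² = ((-30 + 50) - 145)² = (20 - 145)² = (-125)² = 15625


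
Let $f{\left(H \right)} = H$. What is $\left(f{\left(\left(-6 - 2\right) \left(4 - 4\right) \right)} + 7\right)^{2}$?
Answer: $49$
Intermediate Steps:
$\left(f{\left(\left(-6 - 2\right) \left(4 - 4\right) \right)} + 7\right)^{2} = \left(\left(-6 - 2\right) \left(4 - 4\right) + 7\right)^{2} = \left(\left(-8\right) 0 + 7\right)^{2} = \left(0 + 7\right)^{2} = 7^{2} = 49$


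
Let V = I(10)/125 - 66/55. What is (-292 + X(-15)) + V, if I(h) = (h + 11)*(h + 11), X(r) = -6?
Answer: -36959/125 ≈ -295.67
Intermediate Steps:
I(h) = (11 + h)² (I(h) = (11 + h)*(11 + h) = (11 + h)²)
V = 291/125 (V = (11 + 10)²/125 - 66/55 = 21²*(1/125) - 66*1/55 = 441*(1/125) - 6/5 = 441/125 - 6/5 = 291/125 ≈ 2.3280)
(-292 + X(-15)) + V = (-292 - 6) + 291/125 = -298 + 291/125 = -36959/125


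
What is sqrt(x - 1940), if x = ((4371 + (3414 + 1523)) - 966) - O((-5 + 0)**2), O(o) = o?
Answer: sqrt(6377) ≈ 79.856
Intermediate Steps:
x = 8317 (x = ((4371 + (3414 + 1523)) - 966) - (-5 + 0)**2 = ((4371 + 4937) - 966) - 1*(-5)**2 = (9308 - 966) - 1*25 = 8342 - 25 = 8317)
sqrt(x - 1940) = sqrt(8317 - 1940) = sqrt(6377)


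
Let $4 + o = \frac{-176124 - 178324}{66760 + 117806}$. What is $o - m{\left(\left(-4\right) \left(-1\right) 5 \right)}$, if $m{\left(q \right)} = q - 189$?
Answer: $\frac{15049471}{92283} \approx 163.08$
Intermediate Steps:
$m{\left(q \right)} = -189 + q$
$o = - \frac{546356}{92283}$ ($o = -4 + \frac{-176124 - 178324}{66760 + 117806} = -4 - \frac{354448}{184566} = -4 - \frac{177224}{92283} = - \frac{546356}{92283} \approx -5.9204$)
$o - m{\left(\left(-4\right) \left(-1\right) 5 \right)} = - \frac{546356}{92283} - \left(-189 + \left(-4\right) \left(-1\right) 5\right) = - \frac{546356}{92283} - \left(-189 + 4 \cdot 5\right) = - \frac{546356}{92283} - \left(-189 + 20\right) = - \frac{546356}{92283} - -169 = - \frac{546356}{92283} + 169 = \frac{15049471}{92283}$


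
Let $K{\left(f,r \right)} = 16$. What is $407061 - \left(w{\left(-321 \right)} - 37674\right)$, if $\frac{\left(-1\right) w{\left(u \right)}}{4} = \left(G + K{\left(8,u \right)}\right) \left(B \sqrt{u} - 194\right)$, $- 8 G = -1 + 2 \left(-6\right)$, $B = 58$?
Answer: $431058 + 4089 i \sqrt{321} \approx 4.3106 \cdot 10^{5} + 73261.0 i$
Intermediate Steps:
$G = \frac{13}{8}$ ($G = - \frac{-1 + 2 \left(-6\right)}{8} = - \frac{-1 - 12}{8} = \left(- \frac{1}{8}\right) \left(-13\right) = \frac{13}{8} \approx 1.625$)
$w{\left(u \right)} = 13677 - 4089 \sqrt{u}$ ($w{\left(u \right)} = - 4 \left(\frac{13}{8} + 16\right) \left(58 \sqrt{u} - 194\right) = - 4 \frac{141 \left(-194 + 58 \sqrt{u}\right)}{8} = - 4 \left(- \frac{13677}{4} + \frac{4089 \sqrt{u}}{4}\right) = 13677 - 4089 \sqrt{u}$)
$407061 - \left(w{\left(-321 \right)} - 37674\right) = 407061 - \left(\left(13677 - 4089 \sqrt{-321}\right) - 37674\right) = 407061 - \left(\left(13677 - 4089 i \sqrt{321}\right) - 37674\right) = 407061 - \left(-23997 - 4089 i \sqrt{321}\right) = 407061 + \left(23997 + 4089 i \sqrt{321}\right) = 431058 + 4089 i \sqrt{321}$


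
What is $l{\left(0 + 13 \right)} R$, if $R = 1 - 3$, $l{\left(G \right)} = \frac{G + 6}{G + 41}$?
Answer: $- \frac{19}{27} \approx -0.7037$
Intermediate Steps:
$l{\left(G \right)} = \frac{6 + G}{41 + G}$
$R = -2$
$l{\left(0 + 13 \right)} R = \frac{6 + \left(0 + 13\right)}{41 + \left(0 + 13\right)} \left(-2\right) = \frac{6 + 13}{41 + 13} \left(-2\right) = \frac{1}{54} \cdot 19 \left(-2\right) = \frac{19}{54} \left(-2\right) = - \frac{19}{27}$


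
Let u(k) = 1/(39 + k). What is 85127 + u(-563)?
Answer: 44606547/524 ≈ 85127.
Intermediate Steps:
85127 + u(-563) = 85127 + 1/(39 - 563) = 85127 + 1/(-524) = 85127 - 1/524 = 44606547/524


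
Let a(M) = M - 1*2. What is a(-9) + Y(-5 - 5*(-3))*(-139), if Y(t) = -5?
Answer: 684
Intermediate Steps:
a(M) = -2 + M (a(M) = M - 2 = -2 + M)
a(-9) + Y(-5 - 5*(-3))*(-139) = (-2 - 9) - 5*(-139) = -11 + 695 = 684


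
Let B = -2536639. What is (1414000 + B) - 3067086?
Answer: -4189725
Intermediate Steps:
(1414000 + B) - 3067086 = (1414000 - 2536639) - 3067086 = -1122639 - 3067086 = -4189725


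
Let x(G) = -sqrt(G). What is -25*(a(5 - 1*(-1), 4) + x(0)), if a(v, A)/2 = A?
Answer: -200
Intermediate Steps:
a(v, A) = 2*A
-25*(a(5 - 1*(-1), 4) + x(0)) = -25*(2*4 - sqrt(0)) = -25*(8 - 1*0) = -25*(8 + 0) = -25*8 = -200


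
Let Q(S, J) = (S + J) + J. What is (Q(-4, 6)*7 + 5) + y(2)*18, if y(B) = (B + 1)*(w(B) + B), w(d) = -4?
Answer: -47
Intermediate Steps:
Q(S, J) = S + 2*J (Q(S, J) = (J + S) + J = S + 2*J)
y(B) = (1 + B)*(-4 + B) (y(B) = (B + 1)*(-4 + B) = (1 + B)*(-4 + B))
(Q(-4, 6)*7 + 5) + y(2)*18 = ((-4 + 2*6)*7 + 5) + (-4 + 2² - 3*2)*18 = ((-4 + 12)*7 + 5) + (-4 + 4 - 6)*18 = (8*7 + 5) - 6*18 = (56 + 5) - 108 = 61 - 108 = -47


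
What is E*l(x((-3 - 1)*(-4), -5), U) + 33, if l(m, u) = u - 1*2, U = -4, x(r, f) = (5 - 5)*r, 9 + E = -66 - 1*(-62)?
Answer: 111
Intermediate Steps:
E = -13 (E = -9 + (-66 - 1*(-62)) = -9 + (-66 + 62) = -9 - 4 = -13)
x(r, f) = 0 (x(r, f) = 0*r = 0)
l(m, u) = -2 + u (l(m, u) = u - 2 = -2 + u)
E*l(x((-3 - 1)*(-4), -5), U) + 33 = -13*(-2 - 4) + 33 = -13*(-6) + 33 = 78 + 33 = 111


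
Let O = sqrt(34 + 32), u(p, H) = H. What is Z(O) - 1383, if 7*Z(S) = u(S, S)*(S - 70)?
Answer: -9615/7 - 10*sqrt(66) ≈ -1454.8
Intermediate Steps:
O = sqrt(66) ≈ 8.1240
Z(S) = S*(-70 + S)/7 (Z(S) = (S*(S - 70))/7 = (S*(-70 + S))/7 = S*(-70 + S)/7)
Z(O) - 1383 = sqrt(66)*(-70 + sqrt(66))/7 - 1383 = -1383 + sqrt(66)*(-70 + sqrt(66))/7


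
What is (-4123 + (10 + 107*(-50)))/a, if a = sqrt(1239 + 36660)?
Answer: -9463*sqrt(4211)/12633 ≈ -48.609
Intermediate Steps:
a = 3*sqrt(4211) (a = sqrt(37899) = 3*sqrt(4211) ≈ 194.68)
(-4123 + (10 + 107*(-50)))/a = (-4123 + (10 + 107*(-50)))/((3*sqrt(4211))) = (-4123 + (10 - 5350))*(sqrt(4211)/12633) = (-4123 - 5340)*(sqrt(4211)/12633) = -9463*sqrt(4211)/12633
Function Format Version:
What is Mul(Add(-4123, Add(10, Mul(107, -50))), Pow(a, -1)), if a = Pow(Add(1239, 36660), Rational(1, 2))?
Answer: Mul(Rational(-9463, 12633), Pow(4211, Rational(1, 2))) ≈ -48.609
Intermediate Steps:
a = Mul(3, Pow(4211, Rational(1, 2))) (a = Pow(37899, Rational(1, 2)) = Mul(3, Pow(4211, Rational(1, 2))) ≈ 194.68)
Mul(Add(-4123, Add(10, Mul(107, -50))), Pow(a, -1)) = Mul(Add(-4123, Add(10, Mul(107, -50))), Pow(Mul(3, Pow(4211, Rational(1, 2))), -1)) = Mul(Add(-4123, Add(10, -5350)), Mul(Rational(1, 12633), Pow(4211, Rational(1, 2)))) = Mul(Add(-4123, -5340), Mul(Rational(1, 12633), Pow(4211, Rational(1, 2)))) = Mul(-9463, Mul(Rational(1, 12633), Pow(4211, Rational(1, 2)))) = Mul(Rational(-9463, 12633), Pow(4211, Rational(1, 2)))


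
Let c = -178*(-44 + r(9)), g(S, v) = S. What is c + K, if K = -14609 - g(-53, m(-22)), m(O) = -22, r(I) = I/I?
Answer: -6902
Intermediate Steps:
r(I) = 1
K = -14556 (K = -14609 - 1*(-53) = -14609 + 53 = -14556)
c = 7654 (c = -178*(-44 + 1) = -178*(-43) = 7654)
c + K = 7654 - 14556 = -6902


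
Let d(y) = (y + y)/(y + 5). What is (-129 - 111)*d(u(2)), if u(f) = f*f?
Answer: -640/3 ≈ -213.33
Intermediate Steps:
u(f) = f**2
d(y) = 2*y/(5 + y) (d(y) = (2*y)/(5 + y) = 2*y/(5 + y))
(-129 - 111)*d(u(2)) = (-129 - 111)*(2*2**2/(5 + 2**2)) = -480*4/(5 + 4) = -480*4/9 = -240*8/9 = -640/3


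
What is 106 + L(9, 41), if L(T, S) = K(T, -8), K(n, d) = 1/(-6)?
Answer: 635/6 ≈ 105.83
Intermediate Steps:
K(n, d) = -⅙
L(T, S) = -⅙
106 + L(9, 41) = 106 - ⅙ = 635/6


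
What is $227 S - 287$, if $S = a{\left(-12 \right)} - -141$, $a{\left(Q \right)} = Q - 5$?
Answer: $27861$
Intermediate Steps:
$a{\left(Q \right)} = -5 + Q$ ($a{\left(Q \right)} = Q - 5 = -5 + Q$)
$S = 124$ ($S = \left(-5 - 12\right) - -141 = -17 + 141 = 124$)
$227 S - 287 = 227 \cdot 124 - 287 = 28148 - 287 = 27861$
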